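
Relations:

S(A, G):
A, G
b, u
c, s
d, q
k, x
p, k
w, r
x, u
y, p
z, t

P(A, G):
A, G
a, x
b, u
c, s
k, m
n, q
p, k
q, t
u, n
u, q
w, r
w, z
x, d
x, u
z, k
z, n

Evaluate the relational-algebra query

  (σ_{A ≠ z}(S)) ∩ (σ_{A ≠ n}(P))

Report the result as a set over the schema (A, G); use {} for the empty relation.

{(b, u), (c, s), (p, k), (w, r), (x, u)}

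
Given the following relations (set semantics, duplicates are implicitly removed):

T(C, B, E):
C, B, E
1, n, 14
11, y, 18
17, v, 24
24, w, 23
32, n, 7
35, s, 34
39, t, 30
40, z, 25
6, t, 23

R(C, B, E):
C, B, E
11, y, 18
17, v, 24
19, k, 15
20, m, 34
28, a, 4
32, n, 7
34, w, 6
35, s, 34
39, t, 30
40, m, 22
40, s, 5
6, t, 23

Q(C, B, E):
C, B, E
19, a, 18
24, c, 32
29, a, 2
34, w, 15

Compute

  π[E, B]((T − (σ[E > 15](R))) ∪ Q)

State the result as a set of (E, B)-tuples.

{(14, n), (15, w), (18, a), (2, a), (23, w), (25, z), (32, c), (7, n)}

Apply σ_{E > 15}; surviving tuples: {(11, y, 18), (17, v, 24), (20, m, 34), (35, s, 34), (39, t, 30), (40, m, 22), (6, t, 23)}
Taking the difference: {(1, n, 14), (24, w, 23), (32, n, 7), (40, z, 25)}
Taking the union: {(1, n, 14), (19, a, 18), (24, c, 32), (24, w, 23), (29, a, 2), (32, n, 7), (34, w, 15), (40, z, 25)}
Projecting to E, B: {(14, n), (15, w), (18, a), (2, a), (23, w), (25, z), (32, c), (7, n)}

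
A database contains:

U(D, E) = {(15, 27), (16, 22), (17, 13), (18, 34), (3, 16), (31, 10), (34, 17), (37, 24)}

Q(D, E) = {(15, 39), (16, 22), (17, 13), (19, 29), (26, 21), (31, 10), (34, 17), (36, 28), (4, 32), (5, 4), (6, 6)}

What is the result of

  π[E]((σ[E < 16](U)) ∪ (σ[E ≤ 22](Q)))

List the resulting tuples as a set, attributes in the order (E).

σ[E < 16]: keep tuples satisfying E < 16 → {(17, 13), (31, 10)}
σ[E ≤ 22]: keep tuples satisfying E ≤ 22 → {(16, 22), (17, 13), (26, 21), (31, 10), (34, 17), (5, 4), (6, 6)}
Taking the union: {(16, 22), (17, 13), (26, 21), (31, 10), (34, 17), (5, 4), (6, 6)}
π[E]: project onto (E) → {10, 13, 17, 21, 22, 4, 6}

{10, 13, 17, 21, 22, 4, 6}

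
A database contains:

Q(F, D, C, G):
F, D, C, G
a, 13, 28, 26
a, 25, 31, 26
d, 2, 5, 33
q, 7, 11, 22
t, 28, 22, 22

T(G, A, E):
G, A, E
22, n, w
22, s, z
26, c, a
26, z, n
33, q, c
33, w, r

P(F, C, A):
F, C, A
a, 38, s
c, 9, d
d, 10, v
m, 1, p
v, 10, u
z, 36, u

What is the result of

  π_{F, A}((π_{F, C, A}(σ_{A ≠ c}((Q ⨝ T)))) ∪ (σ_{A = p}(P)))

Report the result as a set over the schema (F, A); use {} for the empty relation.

Natural join on G: {(a, 13, 28, 26, c, a), (a, 13, 28, 26, z, n), (a, 25, 31, 26, c, a), (a, 25, 31, 26, z, n), (d, 2, 5, 33, q, c), (d, 2, 5, 33, w, r), (q, 7, 11, 22, n, w), (q, 7, 11, 22, s, z), (t, 28, 22, 22, n, w), (t, 28, 22, 22, s, z)}
Selection A ≠ c: {(a, 13, 28, 26, z, n), (a, 25, 31, 26, z, n), (d, 2, 5, 33, q, c), (d, 2, 5, 33, w, r), (q, 7, 11, 22, n, w), (q, 7, 11, 22, s, z), (t, 28, 22, 22, n, w), (t, 28, 22, 22, s, z)}
π[F, C, A]: project onto (F, C, A) → {(a, 28, z), (a, 31, z), (d, 5, q), (d, 5, w), (q, 11, n), (q, 11, s), (t, 22, n), (t, 22, s)}
Selection A = p: {(m, 1, p)}
Union: {(a, 28, z), (a, 31, z), (d, 5, q), (d, 5, w), (q, 11, n), (q, 11, s), (t, 22, n), (t, 22, s)} with {(m, 1, p)} → {(a, 28, z), (a, 31, z), (d, 5, q), (d, 5, w), (m, 1, p), (q, 11, n), (q, 11, s), (t, 22, n), (t, 22, s)}
π[F, A]: project onto (F, A) (1 duplicate(s) eliminated) → {(a, z), (d, q), (d, w), (m, p), (q, n), (q, s), (t, n), (t, s)}

{(a, z), (d, q), (d, w), (m, p), (q, n), (q, s), (t, n), (t, s)}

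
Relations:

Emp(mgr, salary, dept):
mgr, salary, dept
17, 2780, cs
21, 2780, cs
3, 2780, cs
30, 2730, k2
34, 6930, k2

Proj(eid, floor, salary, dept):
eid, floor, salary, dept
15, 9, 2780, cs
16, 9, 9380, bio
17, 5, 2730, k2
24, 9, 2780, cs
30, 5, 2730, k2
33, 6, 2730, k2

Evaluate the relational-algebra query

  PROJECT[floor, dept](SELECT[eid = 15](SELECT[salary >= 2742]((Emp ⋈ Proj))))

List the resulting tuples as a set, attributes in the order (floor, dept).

Natural join on salary, dept: {(17, 2780, cs, 15, 9), (17, 2780, cs, 24, 9), (21, 2780, cs, 15, 9), (21, 2780, cs, 24, 9), (3, 2780, cs, 15, 9), (3, 2780, cs, 24, 9), (30, 2730, k2, 17, 5), (30, 2730, k2, 30, 5), (30, 2730, k2, 33, 6)}
Selection salary >= 2742: {(17, 2780, cs, 15, 9), (17, 2780, cs, 24, 9), (21, 2780, cs, 15, 9), (21, 2780, cs, 24, 9), (3, 2780, cs, 15, 9), (3, 2780, cs, 24, 9)}
Selection eid = 15: {(17, 2780, cs, 15, 9), (21, 2780, cs, 15, 9), (3, 2780, cs, 15, 9)}
Keep only column(s) floor, dept (2 duplicate(s) eliminated): {(9, cs)}

{(9, cs)}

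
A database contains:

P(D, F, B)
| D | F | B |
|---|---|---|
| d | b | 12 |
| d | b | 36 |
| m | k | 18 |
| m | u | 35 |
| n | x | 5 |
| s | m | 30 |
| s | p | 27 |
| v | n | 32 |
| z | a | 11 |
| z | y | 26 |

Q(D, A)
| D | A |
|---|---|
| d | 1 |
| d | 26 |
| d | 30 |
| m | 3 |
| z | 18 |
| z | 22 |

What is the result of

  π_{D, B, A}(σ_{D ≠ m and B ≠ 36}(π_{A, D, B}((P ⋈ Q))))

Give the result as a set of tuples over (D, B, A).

P ⋈ Q (natural join on D): {(d, b, 12, 1), (d, b, 12, 26), (d, b, 12, 30), (d, b, 36, 1), (d, b, 36, 26), (d, b, 36, 30), (m, k, 18, 3), (m, u, 35, 3), (z, a, 11, 18), (z, a, 11, 22), (z, y, 26, 18), (z, y, 26, 22)}
π[A, D, B]: project onto (A, D, B) → {(1, d, 12), (1, d, 36), (18, z, 11), (18, z, 26), (22, z, 11), (22, z, 26), (26, d, 12), (26, d, 36), (3, m, 18), (3, m, 35), (30, d, 12), (30, d, 36)}
Selection D ≠ m and B ≠ 36: {(1, d, 12), (18, z, 11), (18, z, 26), (22, z, 11), (22, z, 26), (26, d, 12), (30, d, 12)}
π[D, B, A]: project onto (D, B, A) → {(d, 12, 1), (d, 12, 26), (d, 12, 30), (z, 11, 18), (z, 11, 22), (z, 26, 18), (z, 26, 22)}

{(d, 12, 1), (d, 12, 26), (d, 12, 30), (z, 11, 18), (z, 11, 22), (z, 26, 18), (z, 26, 22)}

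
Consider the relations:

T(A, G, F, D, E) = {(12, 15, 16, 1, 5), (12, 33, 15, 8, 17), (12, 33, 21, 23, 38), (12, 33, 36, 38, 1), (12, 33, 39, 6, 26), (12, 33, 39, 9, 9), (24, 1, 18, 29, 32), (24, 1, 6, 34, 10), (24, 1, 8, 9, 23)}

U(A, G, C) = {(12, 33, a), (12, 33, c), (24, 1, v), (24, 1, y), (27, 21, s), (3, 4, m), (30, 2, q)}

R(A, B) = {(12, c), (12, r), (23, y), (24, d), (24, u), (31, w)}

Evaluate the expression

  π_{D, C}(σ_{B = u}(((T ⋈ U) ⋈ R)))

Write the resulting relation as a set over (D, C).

T ⋈ U (natural join on A, G): {(12, 33, 15, 8, 17, a), (12, 33, 15, 8, 17, c), (12, 33, 21, 23, 38, a), (12, 33, 21, 23, 38, c), (12, 33, 36, 38, 1, a), (12, 33, 36, 38, 1, c), (12, 33, 39, 6, 26, a), (12, 33, 39, 6, 26, c), (12, 33, 39, 9, 9, a), (12, 33, 39, 9, 9, c), (24, 1, 18, 29, 32, v), (24, 1, 18, 29, 32, y), (24, 1, 6, 34, 10, v), (24, 1, 6, 34, 10, y), (24, 1, 8, 9, 23, v), (24, 1, 8, 9, 23, y)}
(T ⋈ U) ⋈ R (natural join on A): {(12, 33, 15, 8, 17, a, c), (12, 33, 15, 8, 17, a, r), (12, 33, 15, 8, 17, c, c), (12, 33, 15, 8, 17, c, r), (12, 33, 21, 23, 38, a, c), (12, 33, 21, 23, 38, a, r), (12, 33, 21, 23, 38, c, c), (12, 33, 21, 23, 38, c, r), (12, 33, 36, 38, 1, a, c), (12, 33, 36, 38, 1, a, r), (12, 33, 36, 38, 1, c, c), (12, 33, 36, 38, 1, c, r), (12, 33, 39, 6, 26, a, c), (12, 33, 39, 6, 26, a, r), (12, 33, 39, 6, 26, c, c), (12, 33, 39, 6, 26, c, r), (12, 33, 39, 9, 9, a, c), (12, 33, 39, 9, 9, a, r), (12, 33, 39, 9, 9, c, c), (12, 33, 39, 9, 9, c, r), (24, 1, 18, 29, 32, v, d), (24, 1, 18, 29, 32, v, u), (24, 1, 18, 29, 32, y, d), (24, 1, 18, 29, 32, y, u), (24, 1, 6, 34, 10, v, d), (24, 1, 6, 34, 10, v, u), (24, 1, 6, 34, 10, y, d), (24, 1, 6, 34, 10, y, u), (24, 1, 8, 9, 23, v, d), (24, 1, 8, 9, 23, v, u), (24, 1, 8, 9, 23, y, d), (24, 1, 8, 9, 23, y, u)}
Selection B = u: {(24, 1, 18, 29, 32, v, u), (24, 1, 18, 29, 32, y, u), (24, 1, 6, 34, 10, v, u), (24, 1, 6, 34, 10, y, u), (24, 1, 8, 9, 23, v, u), (24, 1, 8, 9, 23, y, u)}
π_{D, C} gives {(29, v), (29, y), (34, v), (34, y), (9, v), (9, y)}.

{(29, v), (29, y), (34, v), (34, y), (9, v), (9, y)}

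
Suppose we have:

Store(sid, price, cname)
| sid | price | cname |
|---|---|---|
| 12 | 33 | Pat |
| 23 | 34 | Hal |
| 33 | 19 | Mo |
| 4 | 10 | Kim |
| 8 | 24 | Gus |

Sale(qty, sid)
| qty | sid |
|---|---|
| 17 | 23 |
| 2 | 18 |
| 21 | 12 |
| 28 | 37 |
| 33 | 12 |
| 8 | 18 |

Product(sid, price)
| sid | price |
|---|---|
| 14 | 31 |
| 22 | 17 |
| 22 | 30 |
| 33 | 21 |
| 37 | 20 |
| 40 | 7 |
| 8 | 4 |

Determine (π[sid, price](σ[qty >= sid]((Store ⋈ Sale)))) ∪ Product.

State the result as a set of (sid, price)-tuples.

{(12, 33), (14, 31), (22, 17), (22, 30), (33, 21), (37, 20), (40, 7), (8, 4)}

Joining Store and Sale on sid yields {(12, 33, Pat, 21), (12, 33, Pat, 33), (23, 34, Hal, 17)}.
Filtering on qty >= sid leaves {(12, 33, Pat, 21), (12, 33, Pat, 33)}.
π_{sid, price} gives {(12, 33)} (1 duplicate(s) eliminated).
Set union of the two operands is {(12, 33), (14, 31), (22, 17), (22, 30), (33, 21), (37, 20), (40, 7), (8, 4)}.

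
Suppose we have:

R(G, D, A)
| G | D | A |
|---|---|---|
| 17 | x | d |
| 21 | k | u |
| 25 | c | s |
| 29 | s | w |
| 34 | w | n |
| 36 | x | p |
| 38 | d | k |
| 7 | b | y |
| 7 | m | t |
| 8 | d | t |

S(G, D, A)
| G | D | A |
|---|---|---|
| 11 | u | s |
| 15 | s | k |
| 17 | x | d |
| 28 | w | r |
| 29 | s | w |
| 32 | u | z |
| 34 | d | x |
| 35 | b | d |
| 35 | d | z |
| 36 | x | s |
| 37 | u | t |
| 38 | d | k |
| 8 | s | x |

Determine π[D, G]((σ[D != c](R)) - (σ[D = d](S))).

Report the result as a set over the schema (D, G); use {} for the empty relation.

{(b, 7), (d, 8), (k, 21), (m, 7), (s, 29), (w, 34), (x, 17), (x, 36)}

Selection D != c: {(17, x, d), (21, k, u), (29, s, w), (34, w, n), (36, x, p), (38, d, k), (7, b, y), (7, m, t), (8, d, t)}
Selection D = d: {(34, d, x), (35, d, z), (38, d, k)}
Difference: {(17, x, d), (21, k, u), (29, s, w), (34, w, n), (36, x, p), (38, d, k), (7, b, y), (7, m, t), (8, d, t)} with {(34, d, x), (35, d, z), (38, d, k)} → {(17, x, d), (21, k, u), (29, s, w), (34, w, n), (36, x, p), (7, b, y), (7, m, t), (8, d, t)}
π_{D, G} gives {(b, 7), (d, 8), (k, 21), (m, 7), (s, 29), (w, 34), (x, 17), (x, 36)}.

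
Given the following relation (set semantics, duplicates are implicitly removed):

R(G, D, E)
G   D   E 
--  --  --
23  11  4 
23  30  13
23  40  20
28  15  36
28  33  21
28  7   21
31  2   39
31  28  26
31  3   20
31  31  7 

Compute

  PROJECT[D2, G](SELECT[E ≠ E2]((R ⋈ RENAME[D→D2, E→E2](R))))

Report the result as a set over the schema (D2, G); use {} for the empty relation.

{(11, 23), (15, 28), (2, 31), (28, 31), (3, 31), (30, 23), (31, 31), (33, 28), (40, 23), (7, 28)}

ρ[D→D2, E→E2]: schema becomes (G, D2, E2); tuples unchanged.
Natural join on G: {(23, 11, 4, 11, 4), (23, 11, 4, 30, 13), (23, 11, 4, 40, 20), (23, 30, 13, 11, 4), (23, 30, 13, 30, 13), (23, 30, 13, 40, 20), (23, 40, 20, 11, 4), (23, 40, 20, 30, 13), (23, 40, 20, 40, 20), (28, 15, 36, 15, 36), (28, 15, 36, 33, 21), (28, 15, 36, 7, 21), (28, 33, 21, 15, 36), (28, 33, 21, 33, 21), (28, 33, 21, 7, 21), (28, 7, 21, 15, 36), (28, 7, 21, 33, 21), (28, 7, 21, 7, 21), (31, 2, 39, 2, 39), (31, 2, 39, 28, 26), (31, 2, 39, 3, 20), (31, 2, 39, 31, 7), (31, 28, 26, 2, 39), (31, 28, 26, 28, 26), (31, 28, 26, 3, 20), (31, 28, 26, 31, 7), (31, 3, 20, 2, 39), (31, 3, 20, 28, 26), (31, 3, 20, 3, 20), (31, 3, 20, 31, 7), (31, 31, 7, 2, 39), (31, 31, 7, 28, 26), (31, 31, 7, 3, 20), (31, 31, 7, 31, 7)}
Apply σ_{E ≠ E2}; surviving tuples: {(23, 11, 4, 30, 13), (23, 11, 4, 40, 20), (23, 30, 13, 11, 4), (23, 30, 13, 40, 20), (23, 40, 20, 11, 4), (23, 40, 20, 30, 13), (28, 15, 36, 33, 21), (28, 15, 36, 7, 21), (28, 33, 21, 15, 36), (28, 7, 21, 15, 36), (31, 2, 39, 28, 26), (31, 2, 39, 3, 20), (31, 2, 39, 31, 7), (31, 28, 26, 2, 39), (31, 28, 26, 3, 20), (31, 28, 26, 31, 7), (31, 3, 20, 2, 39), (31, 3, 20, 28, 26), (31, 3, 20, 31, 7), (31, 31, 7, 2, 39), (31, 31, 7, 28, 26), (31, 31, 7, 3, 20)}
Keep only column(s) D2, G (12 duplicate(s) eliminated): {(11, 23), (15, 28), (2, 31), (28, 31), (3, 31), (30, 23), (31, 31), (33, 28), (40, 23), (7, 28)}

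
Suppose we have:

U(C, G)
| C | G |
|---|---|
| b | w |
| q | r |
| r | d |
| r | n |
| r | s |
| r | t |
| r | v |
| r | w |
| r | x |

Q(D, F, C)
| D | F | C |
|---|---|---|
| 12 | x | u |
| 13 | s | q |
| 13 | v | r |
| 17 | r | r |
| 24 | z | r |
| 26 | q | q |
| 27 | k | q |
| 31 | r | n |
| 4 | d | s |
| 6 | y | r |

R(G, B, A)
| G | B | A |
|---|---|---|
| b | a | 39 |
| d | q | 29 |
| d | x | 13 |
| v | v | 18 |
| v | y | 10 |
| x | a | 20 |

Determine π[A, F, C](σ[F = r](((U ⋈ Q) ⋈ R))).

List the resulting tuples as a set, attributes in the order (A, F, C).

{(10, r, r), (13, r, r), (18, r, r), (20, r, r), (29, r, r)}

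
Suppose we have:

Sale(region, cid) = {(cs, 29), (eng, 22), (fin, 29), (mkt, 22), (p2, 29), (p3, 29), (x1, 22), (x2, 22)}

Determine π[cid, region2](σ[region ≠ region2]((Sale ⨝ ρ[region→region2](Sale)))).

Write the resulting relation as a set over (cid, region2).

{(22, eng), (22, mkt), (22, x1), (22, x2), (29, cs), (29, fin), (29, p2), (29, p3)}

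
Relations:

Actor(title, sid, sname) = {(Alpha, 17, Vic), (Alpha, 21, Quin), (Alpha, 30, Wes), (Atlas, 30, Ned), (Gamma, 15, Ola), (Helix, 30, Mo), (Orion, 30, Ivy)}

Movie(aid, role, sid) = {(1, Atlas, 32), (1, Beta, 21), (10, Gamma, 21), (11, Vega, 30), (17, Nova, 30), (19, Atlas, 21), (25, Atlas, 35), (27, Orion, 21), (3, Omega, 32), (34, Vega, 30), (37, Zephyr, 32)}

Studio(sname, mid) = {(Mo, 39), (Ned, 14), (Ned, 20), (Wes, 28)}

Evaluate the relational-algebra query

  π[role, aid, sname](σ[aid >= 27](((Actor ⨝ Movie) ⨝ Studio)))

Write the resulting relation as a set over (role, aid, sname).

Natural join on sid: {(Alpha, 21, Quin, 1, Beta), (Alpha, 21, Quin, 10, Gamma), (Alpha, 21, Quin, 19, Atlas), (Alpha, 21, Quin, 27, Orion), (Alpha, 30, Wes, 11, Vega), (Alpha, 30, Wes, 17, Nova), (Alpha, 30, Wes, 34, Vega), (Atlas, 30, Ned, 11, Vega), (Atlas, 30, Ned, 17, Nova), (Atlas, 30, Ned, 34, Vega), (Helix, 30, Mo, 11, Vega), (Helix, 30, Mo, 17, Nova), (Helix, 30, Mo, 34, Vega), (Orion, 30, Ivy, 11, Vega), (Orion, 30, Ivy, 17, Nova), (Orion, 30, Ivy, 34, Vega)}
Natural join on sname: {(Alpha, 30, Wes, 11, Vega, 28), (Alpha, 30, Wes, 17, Nova, 28), (Alpha, 30, Wes, 34, Vega, 28), (Atlas, 30, Ned, 11, Vega, 14), (Atlas, 30, Ned, 11, Vega, 20), (Atlas, 30, Ned, 17, Nova, 14), (Atlas, 30, Ned, 17, Nova, 20), (Atlas, 30, Ned, 34, Vega, 14), (Atlas, 30, Ned, 34, Vega, 20), (Helix, 30, Mo, 11, Vega, 39), (Helix, 30, Mo, 17, Nova, 39), (Helix, 30, Mo, 34, Vega, 39)}
σ[aid >= 27]: keep tuples satisfying aid >= 27 → {(Alpha, 30, Wes, 34, Vega, 28), (Atlas, 30, Ned, 34, Vega, 14), (Atlas, 30, Ned, 34, Vega, 20), (Helix, 30, Mo, 34, Vega, 39)}
Projecting to role, aid, sname (1 duplicate(s) eliminated): {(Vega, 34, Mo), (Vega, 34, Ned), (Vega, 34, Wes)}

{(Vega, 34, Mo), (Vega, 34, Ned), (Vega, 34, Wes)}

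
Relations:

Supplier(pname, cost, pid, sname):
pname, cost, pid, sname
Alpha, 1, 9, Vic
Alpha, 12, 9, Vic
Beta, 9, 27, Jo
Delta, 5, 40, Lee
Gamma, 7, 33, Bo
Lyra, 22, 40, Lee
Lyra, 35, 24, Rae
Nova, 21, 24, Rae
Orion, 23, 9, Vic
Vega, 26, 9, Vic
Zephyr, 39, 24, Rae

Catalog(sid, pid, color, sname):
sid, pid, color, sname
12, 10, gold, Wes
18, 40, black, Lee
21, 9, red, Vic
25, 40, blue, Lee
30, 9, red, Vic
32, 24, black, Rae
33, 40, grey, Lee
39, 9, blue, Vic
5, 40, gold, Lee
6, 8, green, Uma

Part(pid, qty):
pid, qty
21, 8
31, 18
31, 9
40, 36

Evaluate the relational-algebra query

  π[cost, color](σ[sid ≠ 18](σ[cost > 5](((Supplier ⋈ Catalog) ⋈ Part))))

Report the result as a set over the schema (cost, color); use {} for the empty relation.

Natural join on pid, sname: {(Alpha, 1, 9, Vic, 21, red), (Alpha, 1, 9, Vic, 30, red), (Alpha, 1, 9, Vic, 39, blue), (Alpha, 12, 9, Vic, 21, red), (Alpha, 12, 9, Vic, 30, red), (Alpha, 12, 9, Vic, 39, blue), (Delta, 5, 40, Lee, 18, black), (Delta, 5, 40, Lee, 25, blue), (Delta, 5, 40, Lee, 33, grey), (Delta, 5, 40, Lee, 5, gold), (Lyra, 22, 40, Lee, 18, black), (Lyra, 22, 40, Lee, 25, blue), (Lyra, 22, 40, Lee, 33, grey), (Lyra, 22, 40, Lee, 5, gold), (Lyra, 35, 24, Rae, 32, black), (Nova, 21, 24, Rae, 32, black), (Orion, 23, 9, Vic, 21, red), (Orion, 23, 9, Vic, 30, red), (Orion, 23, 9, Vic, 39, blue), (Vega, 26, 9, Vic, 21, red), (Vega, 26, 9, Vic, 30, red), (Vega, 26, 9, Vic, 39, blue), (Zephyr, 39, 24, Rae, 32, black)}
Natural join on pid: {(Delta, 5, 40, Lee, 18, black, 36), (Delta, 5, 40, Lee, 25, blue, 36), (Delta, 5, 40, Lee, 33, grey, 36), (Delta, 5, 40, Lee, 5, gold, 36), (Lyra, 22, 40, Lee, 18, black, 36), (Lyra, 22, 40, Lee, 25, blue, 36), (Lyra, 22, 40, Lee, 33, grey, 36), (Lyra, 22, 40, Lee, 5, gold, 36)}
Apply σ_{cost > 5}; surviving tuples: {(Lyra, 22, 40, Lee, 18, black, 36), (Lyra, 22, 40, Lee, 25, blue, 36), (Lyra, 22, 40, Lee, 33, grey, 36), (Lyra, 22, 40, Lee, 5, gold, 36)}
Apply σ_{sid ≠ 18}; surviving tuples: {(Lyra, 22, 40, Lee, 25, blue, 36), (Lyra, 22, 40, Lee, 33, grey, 36), (Lyra, 22, 40, Lee, 5, gold, 36)}
π_{cost, color} gives {(22, blue), (22, gold), (22, grey)}.

{(22, blue), (22, gold), (22, grey)}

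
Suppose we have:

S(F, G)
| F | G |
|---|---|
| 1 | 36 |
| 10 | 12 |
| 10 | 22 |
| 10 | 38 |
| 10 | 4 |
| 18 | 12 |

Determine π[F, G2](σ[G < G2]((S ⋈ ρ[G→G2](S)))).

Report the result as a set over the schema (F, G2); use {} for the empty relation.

ρ[G→G2]: schema becomes (F, G2); tuples unchanged.
Natural join on F: {(1, 36, 36), (10, 12, 12), (10, 12, 22), (10, 12, 38), (10, 12, 4), (10, 22, 12), (10, 22, 22), (10, 22, 38), (10, 22, 4), (10, 38, 12), (10, 38, 22), (10, 38, 38), (10, 38, 4), (10, 4, 12), (10, 4, 22), (10, 4, 38), (10, 4, 4), (18, 12, 12)}
Filtering on G < G2 leaves {(10, 12, 22), (10, 12, 38), (10, 22, 38), (10, 4, 12), (10, 4, 22), (10, 4, 38)}.
π_{F, G2} gives {(10, 12), (10, 22), (10, 38)} (3 duplicate(s) eliminated).

{(10, 12), (10, 22), (10, 38)}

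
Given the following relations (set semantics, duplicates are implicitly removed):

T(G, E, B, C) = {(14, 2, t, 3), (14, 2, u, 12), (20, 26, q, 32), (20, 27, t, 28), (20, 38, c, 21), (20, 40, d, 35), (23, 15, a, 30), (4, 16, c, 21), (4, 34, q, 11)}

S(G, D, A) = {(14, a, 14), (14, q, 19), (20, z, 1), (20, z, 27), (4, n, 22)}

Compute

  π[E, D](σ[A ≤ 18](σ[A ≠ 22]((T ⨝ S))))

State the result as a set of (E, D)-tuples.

{(2, a), (26, z), (27, z), (38, z), (40, z)}

T ⋈ S (natural join on G): {(14, 2, t, 3, a, 14), (14, 2, t, 3, q, 19), (14, 2, u, 12, a, 14), (14, 2, u, 12, q, 19), (20, 26, q, 32, z, 1), (20, 26, q, 32, z, 27), (20, 27, t, 28, z, 1), (20, 27, t, 28, z, 27), (20, 38, c, 21, z, 1), (20, 38, c, 21, z, 27), (20, 40, d, 35, z, 1), (20, 40, d, 35, z, 27), (4, 16, c, 21, n, 22), (4, 34, q, 11, n, 22)}
σ[A ≠ 22]: keep tuples satisfying A ≠ 22 → {(14, 2, t, 3, a, 14), (14, 2, t, 3, q, 19), (14, 2, u, 12, a, 14), (14, 2, u, 12, q, 19), (20, 26, q, 32, z, 1), (20, 26, q, 32, z, 27), (20, 27, t, 28, z, 1), (20, 27, t, 28, z, 27), (20, 38, c, 21, z, 1), (20, 38, c, 21, z, 27), (20, 40, d, 35, z, 1), (20, 40, d, 35, z, 27)}
σ[A ≤ 18]: keep tuples satisfying A ≤ 18 → {(14, 2, t, 3, a, 14), (14, 2, u, 12, a, 14), (20, 26, q, 32, z, 1), (20, 27, t, 28, z, 1), (20, 38, c, 21, z, 1), (20, 40, d, 35, z, 1)}
π_{E, D} gives {(2, a), (26, z), (27, z), (38, z), (40, z)} (1 duplicate(s) eliminated).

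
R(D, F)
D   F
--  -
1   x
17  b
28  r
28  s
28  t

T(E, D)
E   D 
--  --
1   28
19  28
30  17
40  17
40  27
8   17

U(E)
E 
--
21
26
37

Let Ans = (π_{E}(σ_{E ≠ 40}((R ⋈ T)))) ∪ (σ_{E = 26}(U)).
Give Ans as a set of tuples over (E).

{1, 19, 26, 30, 8}

R ⋈ T (natural join on D): {(17, b, 30), (17, b, 40), (17, b, 8), (28, r, 1), (28, r, 19), (28, s, 1), (28, s, 19), (28, t, 1), (28, t, 19)}
Filtering on E ≠ 40 leaves {(17, b, 30), (17, b, 8), (28, r, 1), (28, r, 19), (28, s, 1), (28, s, 19), (28, t, 1), (28, t, 19)}.
Projecting to E (4 duplicate(s) eliminated): {1, 19, 30, 8}
Filtering on E = 26 leaves {26}.
Taking the union: {1, 19, 26, 30, 8}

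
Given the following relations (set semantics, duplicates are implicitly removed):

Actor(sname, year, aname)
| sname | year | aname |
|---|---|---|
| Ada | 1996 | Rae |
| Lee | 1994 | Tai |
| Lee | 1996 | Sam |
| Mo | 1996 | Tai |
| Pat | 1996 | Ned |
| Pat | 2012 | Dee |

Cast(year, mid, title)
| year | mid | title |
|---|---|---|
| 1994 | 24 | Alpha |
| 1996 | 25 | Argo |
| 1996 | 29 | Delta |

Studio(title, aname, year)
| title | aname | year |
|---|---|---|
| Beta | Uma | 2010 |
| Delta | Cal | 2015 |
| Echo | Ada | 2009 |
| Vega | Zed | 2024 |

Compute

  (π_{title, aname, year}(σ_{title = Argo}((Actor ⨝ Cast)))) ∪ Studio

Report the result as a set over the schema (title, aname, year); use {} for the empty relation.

Joining Actor and Cast on year yields {(Ada, 1996, Rae, 25, Argo), (Ada, 1996, Rae, 29, Delta), (Lee, 1994, Tai, 24, Alpha), (Lee, 1996, Sam, 25, Argo), (Lee, 1996, Sam, 29, Delta), (Mo, 1996, Tai, 25, Argo), (Mo, 1996, Tai, 29, Delta), (Pat, 1996, Ned, 25, Argo), (Pat, 1996, Ned, 29, Delta)}.
Filtering on title = Argo leaves {(Ada, 1996, Rae, 25, Argo), (Lee, 1996, Sam, 25, Argo), (Mo, 1996, Tai, 25, Argo), (Pat, 1996, Ned, 25, Argo)}.
Projecting to title, aname, year: {(Argo, Ned, 1996), (Argo, Rae, 1996), (Argo, Sam, 1996), (Argo, Tai, 1996)}
Set union of the two operands is {(Argo, Ned, 1996), (Argo, Rae, 1996), (Argo, Sam, 1996), (Argo, Tai, 1996), (Beta, Uma, 2010), (Delta, Cal, 2015), (Echo, Ada, 2009), (Vega, Zed, 2024)}.

{(Argo, Ned, 1996), (Argo, Rae, 1996), (Argo, Sam, 1996), (Argo, Tai, 1996), (Beta, Uma, 2010), (Delta, Cal, 2015), (Echo, Ada, 2009), (Vega, Zed, 2024)}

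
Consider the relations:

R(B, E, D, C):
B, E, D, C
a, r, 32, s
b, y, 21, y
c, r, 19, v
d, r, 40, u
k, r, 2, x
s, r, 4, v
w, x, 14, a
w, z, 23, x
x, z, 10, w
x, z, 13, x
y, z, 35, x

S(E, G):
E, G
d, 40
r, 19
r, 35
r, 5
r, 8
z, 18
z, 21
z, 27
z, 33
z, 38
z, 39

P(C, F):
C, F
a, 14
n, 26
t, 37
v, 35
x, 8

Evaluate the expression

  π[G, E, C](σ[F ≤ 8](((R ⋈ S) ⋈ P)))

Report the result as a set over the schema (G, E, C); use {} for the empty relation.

{(18, z, x), (19, r, x), (21, z, x), (27, z, x), (33, z, x), (35, r, x), (38, z, x), (39, z, x), (5, r, x), (8, r, x)}

Joining R and S on E yields {(a, r, 32, s, 19), (a, r, 32, s, 35), (a, r, 32, s, 5), (a, r, 32, s, 8), (c, r, 19, v, 19), (c, r, 19, v, 35), (c, r, 19, v, 5), (c, r, 19, v, 8), (d, r, 40, u, 19), (d, r, 40, u, 35), (d, r, 40, u, 5), (d, r, 40, u, 8), (k, r, 2, x, 19), (k, r, 2, x, 35), (k, r, 2, x, 5), (k, r, 2, x, 8), (s, r, 4, v, 19), (s, r, 4, v, 35), (s, r, 4, v, 5), (s, r, 4, v, 8), (w, z, 23, x, 18), (w, z, 23, x, 21), (w, z, 23, x, 27), (w, z, 23, x, 33), (w, z, 23, x, 38), (w, z, 23, x, 39), (x, z, 10, w, 18), (x, z, 10, w, 21), (x, z, 10, w, 27), (x, z, 10, w, 33), (x, z, 10, w, 38), (x, z, 10, w, 39), (x, z, 13, x, 18), (x, z, 13, x, 21), (x, z, 13, x, 27), (x, z, 13, x, 33), (x, z, 13, x, 38), (x, z, 13, x, 39), (y, z, 35, x, 18), (y, z, 35, x, 21), (y, z, 35, x, 27), (y, z, 35, x, 33), (y, z, 35, x, 38), (y, z, 35, x, 39)}.
Joining (R ⋈ S) and P on C yields {(c, r, 19, v, 19, 35), (c, r, 19, v, 35, 35), (c, r, 19, v, 5, 35), (c, r, 19, v, 8, 35), (k, r, 2, x, 19, 8), (k, r, 2, x, 35, 8), (k, r, 2, x, 5, 8), (k, r, 2, x, 8, 8), (s, r, 4, v, 19, 35), (s, r, 4, v, 35, 35), (s, r, 4, v, 5, 35), (s, r, 4, v, 8, 35), (w, z, 23, x, 18, 8), (w, z, 23, x, 21, 8), (w, z, 23, x, 27, 8), (w, z, 23, x, 33, 8), (w, z, 23, x, 38, 8), (w, z, 23, x, 39, 8), (x, z, 13, x, 18, 8), (x, z, 13, x, 21, 8), (x, z, 13, x, 27, 8), (x, z, 13, x, 33, 8), (x, z, 13, x, 38, 8), (x, z, 13, x, 39, 8), (y, z, 35, x, 18, 8), (y, z, 35, x, 21, 8), (y, z, 35, x, 27, 8), (y, z, 35, x, 33, 8), (y, z, 35, x, 38, 8), (y, z, 35, x, 39, 8)}.
Selection F ≤ 8: {(k, r, 2, x, 19, 8), (k, r, 2, x, 35, 8), (k, r, 2, x, 5, 8), (k, r, 2, x, 8, 8), (w, z, 23, x, 18, 8), (w, z, 23, x, 21, 8), (w, z, 23, x, 27, 8), (w, z, 23, x, 33, 8), (w, z, 23, x, 38, 8), (w, z, 23, x, 39, 8), (x, z, 13, x, 18, 8), (x, z, 13, x, 21, 8), (x, z, 13, x, 27, 8), (x, z, 13, x, 33, 8), (x, z, 13, x, 38, 8), (x, z, 13, x, 39, 8), (y, z, 35, x, 18, 8), (y, z, 35, x, 21, 8), (y, z, 35, x, 27, 8), (y, z, 35, x, 33, 8), (y, z, 35, x, 38, 8), (y, z, 35, x, 39, 8)}
π[G, E, C]: project onto (G, E, C) (12 duplicate(s) eliminated) → {(18, z, x), (19, r, x), (21, z, x), (27, z, x), (33, z, x), (35, r, x), (38, z, x), (39, z, x), (5, r, x), (8, r, x)}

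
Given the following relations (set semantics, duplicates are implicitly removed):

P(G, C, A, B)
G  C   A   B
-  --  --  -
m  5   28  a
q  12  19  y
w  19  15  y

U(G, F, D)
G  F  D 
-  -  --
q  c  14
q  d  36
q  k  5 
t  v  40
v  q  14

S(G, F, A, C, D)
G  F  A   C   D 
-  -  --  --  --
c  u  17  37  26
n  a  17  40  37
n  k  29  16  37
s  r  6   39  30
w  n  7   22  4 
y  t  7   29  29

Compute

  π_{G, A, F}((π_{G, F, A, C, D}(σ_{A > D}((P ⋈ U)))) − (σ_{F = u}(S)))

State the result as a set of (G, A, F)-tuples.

{(q, 19, c), (q, 19, k)}

P ⋈ U (natural join on G): {(q, 12, 19, y, c, 14), (q, 12, 19, y, d, 36), (q, 12, 19, y, k, 5)}
Apply σ_{A > D}; surviving tuples: {(q, 12, 19, y, c, 14), (q, 12, 19, y, k, 5)}
Projecting to G, F, A, C, D: {(q, c, 19, 12, 14), (q, k, 19, 12, 5)}
Apply σ_{F = u}; surviving tuples: {(c, u, 17, 37, 26)}
Difference: {(q, c, 19, 12, 14), (q, k, 19, 12, 5)} with {(c, u, 17, 37, 26)} → {(q, c, 19, 12, 14), (q, k, 19, 12, 5)}
Projecting to G, A, F: {(q, 19, c), (q, 19, k)}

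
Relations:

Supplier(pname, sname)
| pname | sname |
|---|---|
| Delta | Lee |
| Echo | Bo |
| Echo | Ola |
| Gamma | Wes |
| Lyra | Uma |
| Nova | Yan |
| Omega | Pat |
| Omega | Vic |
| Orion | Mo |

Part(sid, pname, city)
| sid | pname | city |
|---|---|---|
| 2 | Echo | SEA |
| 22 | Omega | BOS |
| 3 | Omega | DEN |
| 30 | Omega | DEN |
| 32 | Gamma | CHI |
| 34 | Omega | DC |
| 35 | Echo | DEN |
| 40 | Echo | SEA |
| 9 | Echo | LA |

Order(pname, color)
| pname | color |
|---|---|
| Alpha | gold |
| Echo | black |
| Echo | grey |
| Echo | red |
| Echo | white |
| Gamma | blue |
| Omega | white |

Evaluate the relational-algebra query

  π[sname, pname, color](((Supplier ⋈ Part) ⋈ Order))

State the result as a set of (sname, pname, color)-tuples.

{(Bo, Echo, black), (Bo, Echo, grey), (Bo, Echo, red), (Bo, Echo, white), (Ola, Echo, black), (Ola, Echo, grey), (Ola, Echo, red), (Ola, Echo, white), (Pat, Omega, white), (Vic, Omega, white), (Wes, Gamma, blue)}

Joining Supplier and Part on pname yields {(Echo, Bo, 2, SEA), (Echo, Bo, 35, DEN), (Echo, Bo, 40, SEA), (Echo, Bo, 9, LA), (Echo, Ola, 2, SEA), (Echo, Ola, 35, DEN), (Echo, Ola, 40, SEA), (Echo, Ola, 9, LA), (Gamma, Wes, 32, CHI), (Omega, Pat, 22, BOS), (Omega, Pat, 3, DEN), (Omega, Pat, 30, DEN), (Omega, Pat, 34, DC), (Omega, Vic, 22, BOS), (Omega, Vic, 3, DEN), (Omega, Vic, 30, DEN), (Omega, Vic, 34, DC)}.
Joining (Supplier ⋈ Part) and Order on pname yields {(Echo, Bo, 2, SEA, black), (Echo, Bo, 2, SEA, grey), (Echo, Bo, 2, SEA, red), (Echo, Bo, 2, SEA, white), (Echo, Bo, 35, DEN, black), (Echo, Bo, 35, DEN, grey), (Echo, Bo, 35, DEN, red), (Echo, Bo, 35, DEN, white), (Echo, Bo, 40, SEA, black), (Echo, Bo, 40, SEA, grey), (Echo, Bo, 40, SEA, red), (Echo, Bo, 40, SEA, white), (Echo, Bo, 9, LA, black), (Echo, Bo, 9, LA, grey), (Echo, Bo, 9, LA, red), (Echo, Bo, 9, LA, white), (Echo, Ola, 2, SEA, black), (Echo, Ola, 2, SEA, grey), (Echo, Ola, 2, SEA, red), (Echo, Ola, 2, SEA, white), (Echo, Ola, 35, DEN, black), (Echo, Ola, 35, DEN, grey), (Echo, Ola, 35, DEN, red), (Echo, Ola, 35, DEN, white), (Echo, Ola, 40, SEA, black), (Echo, Ola, 40, SEA, grey), (Echo, Ola, 40, SEA, red), (Echo, Ola, 40, SEA, white), (Echo, Ola, 9, LA, black), (Echo, Ola, 9, LA, grey), (Echo, Ola, 9, LA, red), (Echo, Ola, 9, LA, white), (Gamma, Wes, 32, CHI, blue), (Omega, Pat, 22, BOS, white), (Omega, Pat, 3, DEN, white), (Omega, Pat, 30, DEN, white), (Omega, Pat, 34, DC, white), (Omega, Vic, 22, BOS, white), (Omega, Vic, 3, DEN, white), (Omega, Vic, 30, DEN, white), (Omega, Vic, 34, DC, white)}.
π_{sname, pname, color} gives {(Bo, Echo, black), (Bo, Echo, grey), (Bo, Echo, red), (Bo, Echo, white), (Ola, Echo, black), (Ola, Echo, grey), (Ola, Echo, red), (Ola, Echo, white), (Pat, Omega, white), (Vic, Omega, white), (Wes, Gamma, blue)} (30 duplicate(s) eliminated).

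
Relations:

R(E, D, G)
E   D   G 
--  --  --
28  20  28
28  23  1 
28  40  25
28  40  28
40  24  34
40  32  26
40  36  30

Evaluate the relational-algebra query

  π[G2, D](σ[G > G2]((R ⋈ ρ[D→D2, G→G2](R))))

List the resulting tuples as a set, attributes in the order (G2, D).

ρ[D→D2, G→G2]: schema becomes (E, D2, G2); tuples unchanged.
Joining R and ρ[D→D2, G→G2](R) on E yields {(28, 20, 28, 20, 28), (28, 20, 28, 23, 1), (28, 20, 28, 40, 25), (28, 20, 28, 40, 28), (28, 23, 1, 20, 28), (28, 23, 1, 23, 1), (28, 23, 1, 40, 25), (28, 23, 1, 40, 28), (28, 40, 25, 20, 28), (28, 40, 25, 23, 1), (28, 40, 25, 40, 25), (28, 40, 25, 40, 28), (28, 40, 28, 20, 28), (28, 40, 28, 23, 1), (28, 40, 28, 40, 25), (28, 40, 28, 40, 28), (40, 24, 34, 24, 34), (40, 24, 34, 32, 26), (40, 24, 34, 36, 30), (40, 32, 26, 24, 34), (40, 32, 26, 32, 26), (40, 32, 26, 36, 30), (40, 36, 30, 24, 34), (40, 36, 30, 32, 26), (40, 36, 30, 36, 30)}.
σ[G > G2]: keep tuples satisfying G > G2 → {(28, 20, 28, 23, 1), (28, 20, 28, 40, 25), (28, 40, 25, 23, 1), (28, 40, 28, 23, 1), (28, 40, 28, 40, 25), (40, 24, 34, 32, 26), (40, 24, 34, 36, 30), (40, 36, 30, 32, 26)}
Keep only column(s) G2, D (1 duplicate(s) eliminated): {(1, 20), (1, 40), (25, 20), (25, 40), (26, 24), (26, 36), (30, 24)}

{(1, 20), (1, 40), (25, 20), (25, 40), (26, 24), (26, 36), (30, 24)}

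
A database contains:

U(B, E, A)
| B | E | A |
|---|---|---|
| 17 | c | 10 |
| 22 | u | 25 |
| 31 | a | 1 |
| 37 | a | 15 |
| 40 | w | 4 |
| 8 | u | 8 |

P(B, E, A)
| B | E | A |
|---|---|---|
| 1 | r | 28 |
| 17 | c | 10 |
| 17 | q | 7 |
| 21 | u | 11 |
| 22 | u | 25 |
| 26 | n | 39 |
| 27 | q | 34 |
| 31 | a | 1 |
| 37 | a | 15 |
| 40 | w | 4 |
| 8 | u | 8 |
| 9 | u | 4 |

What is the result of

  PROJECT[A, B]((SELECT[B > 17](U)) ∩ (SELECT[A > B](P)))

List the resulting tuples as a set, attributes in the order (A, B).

{(25, 22)}

Filtering on B > 17 leaves {(22, u, 25), (31, a, 1), (37, a, 15), (40, w, 4)}.
Filtering on A > B leaves {(1, r, 28), (22, u, 25), (26, n, 39), (27, q, 34)}.
Intersection: {(22, u, 25), (31, a, 1), (37, a, 15), (40, w, 4)} with {(1, r, 28), (22, u, 25), (26, n, 39), (27, q, 34)} → {(22, u, 25)}
π[A, B]: project onto (A, B) → {(25, 22)}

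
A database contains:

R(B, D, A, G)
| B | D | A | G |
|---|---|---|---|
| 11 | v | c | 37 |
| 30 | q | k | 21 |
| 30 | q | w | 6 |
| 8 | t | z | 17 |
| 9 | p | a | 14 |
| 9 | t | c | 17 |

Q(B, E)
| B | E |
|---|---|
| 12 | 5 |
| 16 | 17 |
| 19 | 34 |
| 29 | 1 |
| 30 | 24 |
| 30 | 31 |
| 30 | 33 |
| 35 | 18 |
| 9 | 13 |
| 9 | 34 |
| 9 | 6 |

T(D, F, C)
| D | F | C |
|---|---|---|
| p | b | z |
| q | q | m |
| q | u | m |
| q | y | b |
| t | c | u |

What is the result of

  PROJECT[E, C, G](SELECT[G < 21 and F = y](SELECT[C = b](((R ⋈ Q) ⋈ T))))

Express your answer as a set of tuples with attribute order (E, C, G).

{(24, b, 6), (31, b, 6), (33, b, 6)}

R ⋈ Q (natural join on B): {(30, q, k, 21, 24), (30, q, k, 21, 31), (30, q, k, 21, 33), (30, q, w, 6, 24), (30, q, w, 6, 31), (30, q, w, 6, 33), (9, p, a, 14, 13), (9, p, a, 14, 34), (9, p, a, 14, 6), (9, t, c, 17, 13), (9, t, c, 17, 34), (9, t, c, 17, 6)}
(R ⋈ Q) ⋈ T (natural join on D): {(30, q, k, 21, 24, q, m), (30, q, k, 21, 24, u, m), (30, q, k, 21, 24, y, b), (30, q, k, 21, 31, q, m), (30, q, k, 21, 31, u, m), (30, q, k, 21, 31, y, b), (30, q, k, 21, 33, q, m), (30, q, k, 21, 33, u, m), (30, q, k, 21, 33, y, b), (30, q, w, 6, 24, q, m), (30, q, w, 6, 24, u, m), (30, q, w, 6, 24, y, b), (30, q, w, 6, 31, q, m), (30, q, w, 6, 31, u, m), (30, q, w, 6, 31, y, b), (30, q, w, 6, 33, q, m), (30, q, w, 6, 33, u, m), (30, q, w, 6, 33, y, b), (9, p, a, 14, 13, b, z), (9, p, a, 14, 34, b, z), (9, p, a, 14, 6, b, z), (9, t, c, 17, 13, c, u), (9, t, c, 17, 34, c, u), (9, t, c, 17, 6, c, u)}
Apply σ_{C = b}; surviving tuples: {(30, q, k, 21, 24, y, b), (30, q, k, 21, 31, y, b), (30, q, k, 21, 33, y, b), (30, q, w, 6, 24, y, b), (30, q, w, 6, 31, y, b), (30, q, w, 6, 33, y, b)}
Apply σ_{G < 21 and F = y}; surviving tuples: {(30, q, w, 6, 24, y, b), (30, q, w, 6, 31, y, b), (30, q, w, 6, 33, y, b)}
Keep only column(s) E, C, G: {(24, b, 6), (31, b, 6), (33, b, 6)}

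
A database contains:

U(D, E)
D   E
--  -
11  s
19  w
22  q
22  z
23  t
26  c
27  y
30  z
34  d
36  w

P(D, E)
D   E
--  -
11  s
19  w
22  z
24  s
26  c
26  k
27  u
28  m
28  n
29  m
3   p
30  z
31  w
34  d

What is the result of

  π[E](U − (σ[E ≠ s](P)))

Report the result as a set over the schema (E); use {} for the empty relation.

σ[E ≠ s]: keep tuples satisfying E ≠ s → {(19, w), (22, z), (26, c), (26, k), (27, u), (28, m), (28, n), (29, m), (3, p), (30, z), (31, w), (34, d)}
Taking the difference: {(11, s), (22, q), (23, t), (27, y), (36, w)}
Keep only column(s) E: {q, s, t, w, y}

{q, s, t, w, y}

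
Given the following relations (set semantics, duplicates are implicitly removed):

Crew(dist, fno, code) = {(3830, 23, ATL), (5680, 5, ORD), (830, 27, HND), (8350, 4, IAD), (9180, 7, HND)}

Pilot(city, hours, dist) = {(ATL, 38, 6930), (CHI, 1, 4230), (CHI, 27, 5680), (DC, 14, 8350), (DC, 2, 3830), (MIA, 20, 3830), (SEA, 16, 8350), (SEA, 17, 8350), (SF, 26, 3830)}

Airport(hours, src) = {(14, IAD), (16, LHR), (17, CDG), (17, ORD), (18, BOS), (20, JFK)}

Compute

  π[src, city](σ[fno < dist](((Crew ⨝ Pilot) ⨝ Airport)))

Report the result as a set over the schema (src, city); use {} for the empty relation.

{(CDG, SEA), (IAD, DC), (JFK, MIA), (LHR, SEA), (ORD, SEA)}

Joining Crew and Pilot on dist yields {(3830, 23, ATL, DC, 2), (3830, 23, ATL, MIA, 20), (3830, 23, ATL, SF, 26), (5680, 5, ORD, CHI, 27), (8350, 4, IAD, DC, 14), (8350, 4, IAD, SEA, 16), (8350, 4, IAD, SEA, 17)}.
Joining (Crew ⨝ Pilot) and Airport on hours yields {(3830, 23, ATL, MIA, 20, JFK), (8350, 4, IAD, DC, 14, IAD), (8350, 4, IAD, SEA, 16, LHR), (8350, 4, IAD, SEA, 17, CDG), (8350, 4, IAD, SEA, 17, ORD)}.
Apply σ_{fno < dist}; surviving tuples: {(3830, 23, ATL, MIA, 20, JFK), (8350, 4, IAD, DC, 14, IAD), (8350, 4, IAD, SEA, 16, LHR), (8350, 4, IAD, SEA, 17, CDG), (8350, 4, IAD, SEA, 17, ORD)}
Projecting to src, city: {(CDG, SEA), (IAD, DC), (JFK, MIA), (LHR, SEA), (ORD, SEA)}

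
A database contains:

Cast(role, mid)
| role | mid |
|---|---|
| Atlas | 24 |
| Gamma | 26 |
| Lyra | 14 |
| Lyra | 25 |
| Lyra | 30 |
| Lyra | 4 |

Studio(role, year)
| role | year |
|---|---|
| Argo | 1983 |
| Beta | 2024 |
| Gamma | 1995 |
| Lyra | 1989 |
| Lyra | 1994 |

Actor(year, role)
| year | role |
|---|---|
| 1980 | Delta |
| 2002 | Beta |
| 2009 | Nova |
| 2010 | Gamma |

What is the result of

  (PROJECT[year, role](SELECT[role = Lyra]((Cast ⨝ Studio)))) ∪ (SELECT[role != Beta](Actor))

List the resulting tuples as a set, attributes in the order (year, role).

{(1980, Delta), (1989, Lyra), (1994, Lyra), (2009, Nova), (2010, Gamma)}

Natural join on role: {(Gamma, 26, 1995), (Lyra, 14, 1989), (Lyra, 14, 1994), (Lyra, 25, 1989), (Lyra, 25, 1994), (Lyra, 30, 1989), (Lyra, 30, 1994), (Lyra, 4, 1989), (Lyra, 4, 1994)}
Selection role = Lyra: {(Lyra, 14, 1989), (Lyra, 14, 1994), (Lyra, 25, 1989), (Lyra, 25, 1994), (Lyra, 30, 1989), (Lyra, 30, 1994), (Lyra, 4, 1989), (Lyra, 4, 1994)}
π[year, role]: project onto (year, role) (6 duplicate(s) eliminated) → {(1989, Lyra), (1994, Lyra)}
Selection role != Beta: {(1980, Delta), (2009, Nova), (2010, Gamma)}
Set union of the two operands is {(1980, Delta), (1989, Lyra), (1994, Lyra), (2009, Nova), (2010, Gamma)}.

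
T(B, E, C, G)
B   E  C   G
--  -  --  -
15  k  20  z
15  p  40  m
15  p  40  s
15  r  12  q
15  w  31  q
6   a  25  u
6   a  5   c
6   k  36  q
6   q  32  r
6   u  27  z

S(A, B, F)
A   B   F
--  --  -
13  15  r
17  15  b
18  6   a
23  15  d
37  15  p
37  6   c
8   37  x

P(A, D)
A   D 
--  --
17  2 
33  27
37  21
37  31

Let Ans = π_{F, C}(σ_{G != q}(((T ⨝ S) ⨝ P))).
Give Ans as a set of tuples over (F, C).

T ⋈ S (natural join on B): {(15, k, 20, z, 13, r), (15, k, 20, z, 17, b), (15, k, 20, z, 23, d), (15, k, 20, z, 37, p), (15, p, 40, m, 13, r), (15, p, 40, m, 17, b), (15, p, 40, m, 23, d), (15, p, 40, m, 37, p), (15, p, 40, s, 13, r), (15, p, 40, s, 17, b), (15, p, 40, s, 23, d), (15, p, 40, s, 37, p), (15, r, 12, q, 13, r), (15, r, 12, q, 17, b), (15, r, 12, q, 23, d), (15, r, 12, q, 37, p), (15, w, 31, q, 13, r), (15, w, 31, q, 17, b), (15, w, 31, q, 23, d), (15, w, 31, q, 37, p), (6, a, 25, u, 18, a), (6, a, 25, u, 37, c), (6, a, 5, c, 18, a), (6, a, 5, c, 37, c), (6, k, 36, q, 18, a), (6, k, 36, q, 37, c), (6, q, 32, r, 18, a), (6, q, 32, r, 37, c), (6, u, 27, z, 18, a), (6, u, 27, z, 37, c)}
(T ⨝ S) ⋈ P (natural join on A): {(15, k, 20, z, 17, b, 2), (15, k, 20, z, 37, p, 21), (15, k, 20, z, 37, p, 31), (15, p, 40, m, 17, b, 2), (15, p, 40, m, 37, p, 21), (15, p, 40, m, 37, p, 31), (15, p, 40, s, 17, b, 2), (15, p, 40, s, 37, p, 21), (15, p, 40, s, 37, p, 31), (15, r, 12, q, 17, b, 2), (15, r, 12, q, 37, p, 21), (15, r, 12, q, 37, p, 31), (15, w, 31, q, 17, b, 2), (15, w, 31, q, 37, p, 21), (15, w, 31, q, 37, p, 31), (6, a, 25, u, 37, c, 21), (6, a, 25, u, 37, c, 31), (6, a, 5, c, 37, c, 21), (6, a, 5, c, 37, c, 31), (6, k, 36, q, 37, c, 21), (6, k, 36, q, 37, c, 31), (6, q, 32, r, 37, c, 21), (6, q, 32, r, 37, c, 31), (6, u, 27, z, 37, c, 21), (6, u, 27, z, 37, c, 31)}
σ[G != q]: keep tuples satisfying G != q → {(15, k, 20, z, 17, b, 2), (15, k, 20, z, 37, p, 21), (15, k, 20, z, 37, p, 31), (15, p, 40, m, 17, b, 2), (15, p, 40, m, 37, p, 21), (15, p, 40, m, 37, p, 31), (15, p, 40, s, 17, b, 2), (15, p, 40, s, 37, p, 21), (15, p, 40, s, 37, p, 31), (6, a, 25, u, 37, c, 21), (6, a, 25, u, 37, c, 31), (6, a, 5, c, 37, c, 21), (6, a, 5, c, 37, c, 31), (6, q, 32, r, 37, c, 21), (6, q, 32, r, 37, c, 31), (6, u, 27, z, 37, c, 21), (6, u, 27, z, 37, c, 31)}
Projecting to F, C (9 duplicate(s) eliminated): {(b, 20), (b, 40), (c, 25), (c, 27), (c, 32), (c, 5), (p, 20), (p, 40)}

{(b, 20), (b, 40), (c, 25), (c, 27), (c, 32), (c, 5), (p, 20), (p, 40)}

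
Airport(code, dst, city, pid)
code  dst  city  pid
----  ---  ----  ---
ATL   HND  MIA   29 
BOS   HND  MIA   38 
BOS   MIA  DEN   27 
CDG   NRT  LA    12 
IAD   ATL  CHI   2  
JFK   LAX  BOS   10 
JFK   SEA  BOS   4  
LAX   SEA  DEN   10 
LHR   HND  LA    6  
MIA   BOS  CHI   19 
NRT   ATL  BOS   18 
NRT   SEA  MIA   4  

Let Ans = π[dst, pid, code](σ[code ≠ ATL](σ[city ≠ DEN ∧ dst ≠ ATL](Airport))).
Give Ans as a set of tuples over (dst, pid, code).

{(BOS, 19, MIA), (HND, 38, BOS), (HND, 6, LHR), (LAX, 10, JFK), (NRT, 12, CDG), (SEA, 4, JFK), (SEA, 4, NRT)}

Selection city ≠ DEN ∧ dst ≠ ATL: {(ATL, HND, MIA, 29), (BOS, HND, MIA, 38), (CDG, NRT, LA, 12), (JFK, LAX, BOS, 10), (JFK, SEA, BOS, 4), (LHR, HND, LA, 6), (MIA, BOS, CHI, 19), (NRT, SEA, MIA, 4)}
Selection code ≠ ATL: {(BOS, HND, MIA, 38), (CDG, NRT, LA, 12), (JFK, LAX, BOS, 10), (JFK, SEA, BOS, 4), (LHR, HND, LA, 6), (MIA, BOS, CHI, 19), (NRT, SEA, MIA, 4)}
Keep only column(s) dst, pid, code: {(BOS, 19, MIA), (HND, 38, BOS), (HND, 6, LHR), (LAX, 10, JFK), (NRT, 12, CDG), (SEA, 4, JFK), (SEA, 4, NRT)}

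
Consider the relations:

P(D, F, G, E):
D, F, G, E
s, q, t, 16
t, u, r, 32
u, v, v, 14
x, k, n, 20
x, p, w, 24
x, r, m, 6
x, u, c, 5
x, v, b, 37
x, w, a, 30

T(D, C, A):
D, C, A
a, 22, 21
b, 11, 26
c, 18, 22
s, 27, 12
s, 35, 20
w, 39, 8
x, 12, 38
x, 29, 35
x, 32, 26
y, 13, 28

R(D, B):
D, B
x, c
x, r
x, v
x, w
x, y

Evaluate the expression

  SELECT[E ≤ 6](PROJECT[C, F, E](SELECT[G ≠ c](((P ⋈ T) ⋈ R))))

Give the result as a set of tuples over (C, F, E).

{(12, r, 6), (29, r, 6), (32, r, 6)}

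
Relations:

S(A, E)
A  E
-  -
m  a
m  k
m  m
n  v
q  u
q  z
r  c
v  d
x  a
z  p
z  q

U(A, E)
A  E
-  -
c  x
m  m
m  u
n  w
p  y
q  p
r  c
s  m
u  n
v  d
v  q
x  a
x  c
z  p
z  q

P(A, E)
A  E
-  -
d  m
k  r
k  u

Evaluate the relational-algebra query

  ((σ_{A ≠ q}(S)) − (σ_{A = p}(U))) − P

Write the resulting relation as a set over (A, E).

Filtering on A ≠ q leaves {(m, a), (m, k), (m, m), (n, v), (r, c), (v, d), (x, a), (z, p), (z, q)}.
Filtering on A = p leaves {(p, y)}.
Taking the difference: {(m, a), (m, k), (m, m), (n, v), (r, c), (v, d), (x, a), (z, p), (z, q)}
Taking the difference: {(m, a), (m, k), (m, m), (n, v), (r, c), (v, d), (x, a), (z, p), (z, q)}

{(m, a), (m, k), (m, m), (n, v), (r, c), (v, d), (x, a), (z, p), (z, q)}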